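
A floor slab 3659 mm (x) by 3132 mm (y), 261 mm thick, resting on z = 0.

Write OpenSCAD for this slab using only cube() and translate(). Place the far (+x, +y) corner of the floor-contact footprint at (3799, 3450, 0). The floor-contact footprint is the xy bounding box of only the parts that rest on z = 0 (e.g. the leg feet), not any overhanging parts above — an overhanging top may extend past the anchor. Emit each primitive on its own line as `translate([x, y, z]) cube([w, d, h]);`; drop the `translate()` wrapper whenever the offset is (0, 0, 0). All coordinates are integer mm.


translate([140, 318, 0]) cube([3659, 3132, 261]);


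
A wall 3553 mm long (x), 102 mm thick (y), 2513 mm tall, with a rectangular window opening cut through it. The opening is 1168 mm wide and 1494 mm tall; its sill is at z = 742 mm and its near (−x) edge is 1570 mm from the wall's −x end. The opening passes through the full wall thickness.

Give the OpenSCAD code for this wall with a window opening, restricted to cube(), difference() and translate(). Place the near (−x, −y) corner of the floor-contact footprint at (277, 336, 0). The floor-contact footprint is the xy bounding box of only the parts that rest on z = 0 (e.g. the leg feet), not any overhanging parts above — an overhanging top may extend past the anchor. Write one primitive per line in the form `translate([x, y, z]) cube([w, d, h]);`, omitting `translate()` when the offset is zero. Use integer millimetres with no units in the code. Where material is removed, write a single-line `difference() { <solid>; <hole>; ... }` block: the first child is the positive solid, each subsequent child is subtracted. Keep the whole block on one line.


difference() { translate([277, 336, 0]) cube([3553, 102, 2513]); translate([1847, 336, 742]) cube([1168, 102, 1494]); }


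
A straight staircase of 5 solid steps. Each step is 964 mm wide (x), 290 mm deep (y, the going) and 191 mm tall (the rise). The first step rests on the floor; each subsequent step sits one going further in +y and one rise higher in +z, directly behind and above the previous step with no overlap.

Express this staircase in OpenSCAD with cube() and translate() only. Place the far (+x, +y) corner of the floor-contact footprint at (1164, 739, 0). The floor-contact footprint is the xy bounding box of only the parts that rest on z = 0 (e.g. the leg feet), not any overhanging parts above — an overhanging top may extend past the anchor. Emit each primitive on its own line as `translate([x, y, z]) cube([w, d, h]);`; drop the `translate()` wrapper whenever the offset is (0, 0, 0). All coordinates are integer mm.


translate([200, 449, 0]) cube([964, 290, 191]);
translate([200, 739, 191]) cube([964, 290, 191]);
translate([200, 1029, 382]) cube([964, 290, 191]);
translate([200, 1319, 573]) cube([964, 290, 191]);
translate([200, 1609, 764]) cube([964, 290, 191]);


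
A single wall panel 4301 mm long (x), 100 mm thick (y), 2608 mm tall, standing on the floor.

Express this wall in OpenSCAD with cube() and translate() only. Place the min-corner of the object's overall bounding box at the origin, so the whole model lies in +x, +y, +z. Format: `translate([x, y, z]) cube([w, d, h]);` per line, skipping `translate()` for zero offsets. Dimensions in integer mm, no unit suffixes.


cube([4301, 100, 2608]);


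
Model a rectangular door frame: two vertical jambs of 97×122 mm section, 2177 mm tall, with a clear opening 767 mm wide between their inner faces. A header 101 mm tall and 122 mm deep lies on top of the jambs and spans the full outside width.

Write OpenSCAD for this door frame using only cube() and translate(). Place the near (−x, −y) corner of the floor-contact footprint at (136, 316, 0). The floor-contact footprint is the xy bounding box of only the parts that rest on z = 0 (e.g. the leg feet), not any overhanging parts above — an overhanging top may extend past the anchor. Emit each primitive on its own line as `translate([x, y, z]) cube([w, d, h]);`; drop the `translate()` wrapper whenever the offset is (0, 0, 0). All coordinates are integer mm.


translate([136, 316, 0]) cube([97, 122, 2177]);
translate([1000, 316, 0]) cube([97, 122, 2177]);
translate([136, 316, 2177]) cube([961, 122, 101]);


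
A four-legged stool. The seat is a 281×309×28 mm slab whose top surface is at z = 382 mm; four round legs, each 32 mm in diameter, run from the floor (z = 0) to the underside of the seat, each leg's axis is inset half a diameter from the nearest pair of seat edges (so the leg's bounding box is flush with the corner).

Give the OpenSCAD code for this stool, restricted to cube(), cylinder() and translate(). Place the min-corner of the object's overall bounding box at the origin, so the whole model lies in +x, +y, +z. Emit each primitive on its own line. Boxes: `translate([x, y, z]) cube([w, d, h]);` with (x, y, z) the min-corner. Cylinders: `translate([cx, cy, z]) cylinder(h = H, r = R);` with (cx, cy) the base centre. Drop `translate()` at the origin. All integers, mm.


translate([0, 0, 354]) cube([281, 309, 28]);
translate([16, 16, 0]) cylinder(h = 354, r = 16);
translate([265, 16, 0]) cylinder(h = 354, r = 16);
translate([16, 293, 0]) cylinder(h = 354, r = 16);
translate([265, 293, 0]) cylinder(h = 354, r = 16);


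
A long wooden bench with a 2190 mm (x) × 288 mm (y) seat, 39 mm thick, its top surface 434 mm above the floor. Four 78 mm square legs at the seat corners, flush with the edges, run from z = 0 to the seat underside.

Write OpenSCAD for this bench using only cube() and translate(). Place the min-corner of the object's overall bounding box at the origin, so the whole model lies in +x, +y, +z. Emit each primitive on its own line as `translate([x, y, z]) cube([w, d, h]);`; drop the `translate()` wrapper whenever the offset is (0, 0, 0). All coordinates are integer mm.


// leg_h = 434 − 39 = 395
translate([0, 0, 395]) cube([2190, 288, 39]);
cube([78, 78, 395]);
translate([0, 210, 0]) cube([78, 78, 395]);
translate([2112, 0, 0]) cube([78, 78, 395]);
translate([2112, 210, 0]) cube([78, 78, 395]);


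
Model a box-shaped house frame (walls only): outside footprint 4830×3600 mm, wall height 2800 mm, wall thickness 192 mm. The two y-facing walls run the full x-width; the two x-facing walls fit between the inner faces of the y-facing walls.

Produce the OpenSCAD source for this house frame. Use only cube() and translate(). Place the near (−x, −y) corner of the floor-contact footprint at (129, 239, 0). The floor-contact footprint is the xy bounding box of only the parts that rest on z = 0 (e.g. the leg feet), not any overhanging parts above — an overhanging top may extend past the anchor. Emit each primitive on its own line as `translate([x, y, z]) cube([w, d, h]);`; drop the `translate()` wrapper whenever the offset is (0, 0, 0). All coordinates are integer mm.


translate([129, 239, 0]) cube([4830, 192, 2800]);
translate([129, 3647, 0]) cube([4830, 192, 2800]);
translate([129, 431, 0]) cube([192, 3216, 2800]);
translate([4767, 431, 0]) cube([192, 3216, 2800]);


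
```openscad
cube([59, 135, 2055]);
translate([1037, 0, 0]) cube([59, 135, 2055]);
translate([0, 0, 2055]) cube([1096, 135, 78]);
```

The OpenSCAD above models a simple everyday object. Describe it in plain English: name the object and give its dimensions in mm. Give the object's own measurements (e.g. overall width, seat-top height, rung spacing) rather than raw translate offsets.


A door frame. The clear opening is 978 mm wide and 2055 mm high. Two 59 mm wide jambs, 135 mm deep, stand either side of the opening from the floor to the top of the opening. A 78 mm thick head sits across the top of both jambs, spanning the full outside width of the frame.


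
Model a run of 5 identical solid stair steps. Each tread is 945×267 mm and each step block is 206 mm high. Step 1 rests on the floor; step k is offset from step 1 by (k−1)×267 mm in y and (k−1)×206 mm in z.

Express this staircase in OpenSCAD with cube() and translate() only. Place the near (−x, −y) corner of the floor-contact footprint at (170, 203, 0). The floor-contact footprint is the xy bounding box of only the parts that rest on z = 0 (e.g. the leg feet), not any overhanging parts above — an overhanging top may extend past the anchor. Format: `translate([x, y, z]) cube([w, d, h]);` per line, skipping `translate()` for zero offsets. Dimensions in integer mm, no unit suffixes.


translate([170, 203, 0]) cube([945, 267, 206]);
translate([170, 470, 206]) cube([945, 267, 206]);
translate([170, 737, 412]) cube([945, 267, 206]);
translate([170, 1004, 618]) cube([945, 267, 206]);
translate([170, 1271, 824]) cube([945, 267, 206]);


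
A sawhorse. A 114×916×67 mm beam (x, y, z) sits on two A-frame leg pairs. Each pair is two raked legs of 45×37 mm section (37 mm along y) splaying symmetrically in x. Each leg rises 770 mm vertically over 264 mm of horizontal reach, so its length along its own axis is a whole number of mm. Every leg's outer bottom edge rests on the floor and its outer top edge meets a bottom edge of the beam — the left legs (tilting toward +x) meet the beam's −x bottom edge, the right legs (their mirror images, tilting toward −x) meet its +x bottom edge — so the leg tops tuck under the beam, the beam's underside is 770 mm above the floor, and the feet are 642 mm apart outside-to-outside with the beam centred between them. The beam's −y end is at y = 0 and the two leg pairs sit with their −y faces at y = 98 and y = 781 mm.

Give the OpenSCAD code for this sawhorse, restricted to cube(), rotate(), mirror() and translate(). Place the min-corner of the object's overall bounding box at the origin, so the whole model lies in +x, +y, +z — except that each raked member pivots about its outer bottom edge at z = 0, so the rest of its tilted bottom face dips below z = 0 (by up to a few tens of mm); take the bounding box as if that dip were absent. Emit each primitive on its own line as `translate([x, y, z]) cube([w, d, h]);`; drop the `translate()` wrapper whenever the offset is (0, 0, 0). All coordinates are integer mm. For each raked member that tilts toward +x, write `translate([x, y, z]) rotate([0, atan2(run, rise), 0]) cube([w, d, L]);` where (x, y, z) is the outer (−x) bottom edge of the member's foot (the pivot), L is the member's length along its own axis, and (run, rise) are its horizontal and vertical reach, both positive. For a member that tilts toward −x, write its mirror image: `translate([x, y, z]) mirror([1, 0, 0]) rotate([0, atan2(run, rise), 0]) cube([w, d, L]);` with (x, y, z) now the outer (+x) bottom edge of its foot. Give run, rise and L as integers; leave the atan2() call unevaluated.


translate([264, 0, 770]) cube([114, 916, 67]);
translate([0, 98, 0]) rotate([0, atan2(264, 770), 0]) cube([45, 37, 814]);
translate([642, 98, 0]) mirror([1, 0, 0]) rotate([0, atan2(264, 770), 0]) cube([45, 37, 814]);
translate([0, 781, 0]) rotate([0, atan2(264, 770), 0]) cube([45, 37, 814]);
translate([642, 781, 0]) mirror([1, 0, 0]) rotate([0, atan2(264, 770), 0]) cube([45, 37, 814]);


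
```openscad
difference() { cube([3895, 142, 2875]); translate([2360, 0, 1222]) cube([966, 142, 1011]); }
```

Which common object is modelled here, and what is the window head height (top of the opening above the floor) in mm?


A wall with a window opening. The window head height is 2233 mm.

A wall with a rectangular opening subtracted — a window. Sill at z = 1222, opening 1011 mm tall, so the head is at 1222 + 1011 = 2233 mm.


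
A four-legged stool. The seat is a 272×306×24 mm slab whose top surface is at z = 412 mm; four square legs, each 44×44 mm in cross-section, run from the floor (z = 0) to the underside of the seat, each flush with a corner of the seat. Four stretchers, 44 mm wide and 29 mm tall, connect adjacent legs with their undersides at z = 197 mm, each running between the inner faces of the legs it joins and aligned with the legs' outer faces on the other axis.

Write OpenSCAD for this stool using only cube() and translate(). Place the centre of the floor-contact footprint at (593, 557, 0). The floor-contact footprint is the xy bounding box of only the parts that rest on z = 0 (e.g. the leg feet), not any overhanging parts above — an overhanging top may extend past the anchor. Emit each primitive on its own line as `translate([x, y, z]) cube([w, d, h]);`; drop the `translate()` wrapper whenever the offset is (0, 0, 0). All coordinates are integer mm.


// leg_h = 412 - 24 = 388
// stretcher span = 272 - 2*44 = 184
translate([457, 404, 388]) cube([272, 306, 24]);
translate([457, 404, 0]) cube([44, 44, 388]);
translate([685, 404, 0]) cube([44, 44, 388]);
translate([457, 666, 0]) cube([44, 44, 388]);
translate([685, 666, 0]) cube([44, 44, 388]);
translate([501, 404, 197]) cube([184, 44, 29]);
translate([501, 666, 197]) cube([184, 44, 29]);
translate([457, 448, 197]) cube([44, 218, 29]);
translate([685, 448, 197]) cube([44, 218, 29]);


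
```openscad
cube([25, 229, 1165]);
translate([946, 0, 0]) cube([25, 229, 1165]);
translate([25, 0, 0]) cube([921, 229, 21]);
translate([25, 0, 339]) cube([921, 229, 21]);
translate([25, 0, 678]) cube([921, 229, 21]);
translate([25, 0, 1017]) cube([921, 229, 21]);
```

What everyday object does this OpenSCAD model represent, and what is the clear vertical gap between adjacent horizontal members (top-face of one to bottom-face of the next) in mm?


A bookshelf. The clear shelf gap is 318 mm.

Two tall side panels with 4 horizontal boards between them — a bookshelf. The first two shelf undersides are at z = 0 and z = 339; with shelf thickness 21, the clear gap is 339 − 0 − 21 = 318 mm.


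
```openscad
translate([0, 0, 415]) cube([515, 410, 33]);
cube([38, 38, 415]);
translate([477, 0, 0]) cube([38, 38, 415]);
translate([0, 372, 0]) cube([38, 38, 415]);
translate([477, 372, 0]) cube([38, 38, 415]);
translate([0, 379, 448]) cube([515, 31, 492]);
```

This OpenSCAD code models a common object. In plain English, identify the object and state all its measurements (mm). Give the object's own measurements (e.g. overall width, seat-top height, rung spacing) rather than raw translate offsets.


A chair. The seat is a 515×410×33 mm slab with its top at z = 448 mm, on four 38×38 mm corner legs (flush with the seat edges, standing on z = 0). A flat backrest 31 mm thick, 492 mm tall, spans the full seat width and rises from the seat top along its +y edge, rear face flush with the rear of the seat.


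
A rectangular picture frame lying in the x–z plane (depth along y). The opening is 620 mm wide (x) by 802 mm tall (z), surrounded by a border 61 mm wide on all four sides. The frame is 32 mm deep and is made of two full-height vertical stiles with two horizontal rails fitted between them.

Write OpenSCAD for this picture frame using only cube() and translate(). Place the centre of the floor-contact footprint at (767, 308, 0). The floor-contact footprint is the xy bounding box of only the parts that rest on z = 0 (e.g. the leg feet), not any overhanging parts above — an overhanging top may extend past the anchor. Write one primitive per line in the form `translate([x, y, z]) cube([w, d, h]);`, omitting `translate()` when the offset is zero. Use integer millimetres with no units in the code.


translate([396, 292, 0]) cube([61, 32, 924]);
translate([1077, 292, 0]) cube([61, 32, 924]);
translate([457, 292, 0]) cube([620, 32, 61]);
translate([457, 292, 863]) cube([620, 32, 61]);


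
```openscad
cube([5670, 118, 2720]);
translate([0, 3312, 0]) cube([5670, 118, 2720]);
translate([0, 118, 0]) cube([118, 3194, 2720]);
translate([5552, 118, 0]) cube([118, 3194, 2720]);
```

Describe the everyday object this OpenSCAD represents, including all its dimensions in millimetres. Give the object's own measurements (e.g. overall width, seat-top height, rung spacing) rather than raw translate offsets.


The wall frame of a small rectangular building: four walls, each 2720 mm tall and 118 mm thick, enclosing a footprint 5670 mm (x) by 3430 mm (y) outside-to-outside, with no floor or roof. The front and back walls (the −y and +y sides) span the full width; the two side walls fit between them.


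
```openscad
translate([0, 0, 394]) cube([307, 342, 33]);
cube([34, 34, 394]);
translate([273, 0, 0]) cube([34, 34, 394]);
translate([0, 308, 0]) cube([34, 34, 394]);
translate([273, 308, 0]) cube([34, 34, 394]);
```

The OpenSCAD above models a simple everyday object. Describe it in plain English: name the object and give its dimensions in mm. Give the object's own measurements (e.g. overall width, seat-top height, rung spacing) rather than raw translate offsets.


A simple wooden stool: a rectangular seat 307 mm (x) by 342 mm (y), 33 mm thick, top face at z = 427 mm, on four square legs, each 34×34 mm in cross-section. The legs rest on z = 0, each flush with a corner of the seat.


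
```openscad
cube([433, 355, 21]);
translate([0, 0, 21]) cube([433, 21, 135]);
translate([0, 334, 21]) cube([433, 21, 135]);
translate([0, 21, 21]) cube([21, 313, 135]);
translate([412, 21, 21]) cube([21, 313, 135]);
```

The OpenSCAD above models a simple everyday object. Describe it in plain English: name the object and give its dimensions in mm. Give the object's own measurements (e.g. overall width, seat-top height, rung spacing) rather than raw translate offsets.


An open-topped rectangular box: outside dimensions 433×355×156 mm, with a uniform wall and base thickness of 21 mm. The base is a full 433×355 slab on the floor; four walls sit on top of the base. The front and back walls (the −y and +y sides) span the full width; the two side walls fit between them.


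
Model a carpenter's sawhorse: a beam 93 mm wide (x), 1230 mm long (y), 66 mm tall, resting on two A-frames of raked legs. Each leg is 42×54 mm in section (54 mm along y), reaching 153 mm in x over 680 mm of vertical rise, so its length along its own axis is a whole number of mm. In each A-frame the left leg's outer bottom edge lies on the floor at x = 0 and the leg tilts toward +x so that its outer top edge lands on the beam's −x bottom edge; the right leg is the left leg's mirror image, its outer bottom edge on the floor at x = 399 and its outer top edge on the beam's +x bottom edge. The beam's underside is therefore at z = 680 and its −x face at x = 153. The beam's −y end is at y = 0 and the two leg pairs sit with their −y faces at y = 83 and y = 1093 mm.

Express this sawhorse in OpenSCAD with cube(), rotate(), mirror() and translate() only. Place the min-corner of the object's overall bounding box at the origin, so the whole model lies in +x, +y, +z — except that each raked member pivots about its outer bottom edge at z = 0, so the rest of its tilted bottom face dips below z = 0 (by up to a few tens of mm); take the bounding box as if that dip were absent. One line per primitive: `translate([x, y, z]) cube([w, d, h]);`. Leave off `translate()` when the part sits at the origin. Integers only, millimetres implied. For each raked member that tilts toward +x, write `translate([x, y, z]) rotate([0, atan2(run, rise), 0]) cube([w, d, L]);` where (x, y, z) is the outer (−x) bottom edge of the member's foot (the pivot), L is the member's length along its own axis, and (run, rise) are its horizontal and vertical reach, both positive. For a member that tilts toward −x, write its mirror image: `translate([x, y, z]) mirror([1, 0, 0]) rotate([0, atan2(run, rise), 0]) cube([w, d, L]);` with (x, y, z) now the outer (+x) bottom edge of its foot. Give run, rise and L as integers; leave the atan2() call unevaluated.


// leg length = √(153² + 680²) = 697
// right-leg outer foot x = 2·153 + 93 = 399
// beam min-corner = (153, 0, 680)
translate([153, 0, 680]) cube([93, 1230, 66]);
translate([0, 83, 0]) rotate([0, atan2(153, 680), 0]) cube([42, 54, 697]);
translate([399, 83, 0]) mirror([1, 0, 0]) rotate([0, atan2(153, 680), 0]) cube([42, 54, 697]);
translate([0, 1093, 0]) rotate([0, atan2(153, 680), 0]) cube([42, 54, 697]);
translate([399, 1093, 0]) mirror([1, 0, 0]) rotate([0, atan2(153, 680), 0]) cube([42, 54, 697]);


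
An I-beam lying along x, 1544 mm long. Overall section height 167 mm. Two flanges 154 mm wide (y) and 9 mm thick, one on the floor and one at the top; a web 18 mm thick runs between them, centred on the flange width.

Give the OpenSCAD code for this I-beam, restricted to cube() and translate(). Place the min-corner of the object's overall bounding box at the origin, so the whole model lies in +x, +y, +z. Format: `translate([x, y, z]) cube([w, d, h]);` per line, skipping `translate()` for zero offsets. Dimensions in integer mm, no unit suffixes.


cube([1544, 154, 9]);
translate([0, 68, 9]) cube([1544, 18, 149]);
translate([0, 0, 158]) cube([1544, 154, 9]);


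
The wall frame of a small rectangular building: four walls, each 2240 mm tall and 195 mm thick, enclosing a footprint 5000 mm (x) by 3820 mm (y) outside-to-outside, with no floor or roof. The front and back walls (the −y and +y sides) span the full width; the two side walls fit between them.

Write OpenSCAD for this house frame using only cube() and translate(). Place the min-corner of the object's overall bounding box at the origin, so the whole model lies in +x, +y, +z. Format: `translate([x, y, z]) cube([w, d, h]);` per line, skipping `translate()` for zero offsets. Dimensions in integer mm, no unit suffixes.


cube([5000, 195, 2240]);
translate([0, 3625, 0]) cube([5000, 195, 2240]);
translate([0, 195, 0]) cube([195, 3430, 2240]);
translate([4805, 195, 0]) cube([195, 3430, 2240]);


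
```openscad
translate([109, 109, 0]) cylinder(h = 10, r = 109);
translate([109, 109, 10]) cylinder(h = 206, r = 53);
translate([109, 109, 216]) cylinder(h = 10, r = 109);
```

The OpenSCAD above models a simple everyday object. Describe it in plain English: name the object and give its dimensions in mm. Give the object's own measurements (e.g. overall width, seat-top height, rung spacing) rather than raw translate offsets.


A spool: two coaxial disc flanges of radius 109 mm and thickness 10 mm, joined by a core cylinder of radius 53 mm and height 206 mm. The lower flange rests on z = 0 and the three cylinders share a vertical axis.


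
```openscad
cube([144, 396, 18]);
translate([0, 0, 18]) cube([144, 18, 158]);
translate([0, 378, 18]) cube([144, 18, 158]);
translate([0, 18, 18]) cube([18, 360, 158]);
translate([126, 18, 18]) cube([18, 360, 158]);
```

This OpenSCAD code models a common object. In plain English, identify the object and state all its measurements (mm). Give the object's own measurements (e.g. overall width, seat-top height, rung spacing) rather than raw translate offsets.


An open-topped rectangular box: outside dimensions 144×396×176 mm, with a uniform wall and base thickness of 18 mm. The base is a full 144×396 slab on the floor; four walls sit on top of the base. The front and back walls (the −y and +y sides) span the full width; the two side walls fit between them.


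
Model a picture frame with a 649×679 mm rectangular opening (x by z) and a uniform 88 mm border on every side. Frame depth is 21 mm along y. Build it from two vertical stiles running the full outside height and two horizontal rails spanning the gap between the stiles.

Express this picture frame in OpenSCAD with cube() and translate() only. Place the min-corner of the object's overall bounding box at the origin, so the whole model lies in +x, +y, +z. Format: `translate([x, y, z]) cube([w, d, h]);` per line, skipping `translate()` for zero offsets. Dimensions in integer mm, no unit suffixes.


cube([88, 21, 855]);
translate([737, 0, 0]) cube([88, 21, 855]);
translate([88, 0, 0]) cube([649, 21, 88]);
translate([88, 0, 767]) cube([649, 21, 88]);


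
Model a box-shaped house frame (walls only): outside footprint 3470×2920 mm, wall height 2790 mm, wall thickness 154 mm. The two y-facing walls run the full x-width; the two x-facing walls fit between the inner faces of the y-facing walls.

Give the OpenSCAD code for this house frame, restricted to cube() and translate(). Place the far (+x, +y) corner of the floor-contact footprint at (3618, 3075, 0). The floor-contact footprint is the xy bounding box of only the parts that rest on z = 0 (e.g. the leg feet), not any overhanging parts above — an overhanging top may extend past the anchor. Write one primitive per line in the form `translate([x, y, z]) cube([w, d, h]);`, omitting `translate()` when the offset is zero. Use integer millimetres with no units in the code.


translate([148, 155, 0]) cube([3470, 154, 2790]);
translate([148, 2921, 0]) cube([3470, 154, 2790]);
translate([148, 309, 0]) cube([154, 2612, 2790]);
translate([3464, 309, 0]) cube([154, 2612, 2790]);


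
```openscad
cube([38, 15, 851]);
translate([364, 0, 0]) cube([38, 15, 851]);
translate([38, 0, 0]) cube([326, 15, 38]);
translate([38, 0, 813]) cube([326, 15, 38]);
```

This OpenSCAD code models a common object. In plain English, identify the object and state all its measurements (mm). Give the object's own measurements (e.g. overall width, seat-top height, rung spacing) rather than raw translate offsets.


A rectangular picture frame lying in the x–z plane (depth along y). The opening is 326 mm wide (x) by 775 mm tall (z), surrounded by a border 38 mm wide on all four sides. The frame is 15 mm deep and is made of two full-height vertical stiles with two horizontal rails fitted between them.


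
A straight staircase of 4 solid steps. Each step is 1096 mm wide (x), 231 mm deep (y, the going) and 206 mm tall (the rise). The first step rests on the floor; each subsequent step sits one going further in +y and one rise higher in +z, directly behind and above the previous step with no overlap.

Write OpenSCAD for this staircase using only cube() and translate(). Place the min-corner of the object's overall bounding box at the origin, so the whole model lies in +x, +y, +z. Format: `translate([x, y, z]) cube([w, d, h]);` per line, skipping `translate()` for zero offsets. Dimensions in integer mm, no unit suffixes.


cube([1096, 231, 206]);
translate([0, 231, 206]) cube([1096, 231, 206]);
translate([0, 462, 412]) cube([1096, 231, 206]);
translate([0, 693, 618]) cube([1096, 231, 206]);


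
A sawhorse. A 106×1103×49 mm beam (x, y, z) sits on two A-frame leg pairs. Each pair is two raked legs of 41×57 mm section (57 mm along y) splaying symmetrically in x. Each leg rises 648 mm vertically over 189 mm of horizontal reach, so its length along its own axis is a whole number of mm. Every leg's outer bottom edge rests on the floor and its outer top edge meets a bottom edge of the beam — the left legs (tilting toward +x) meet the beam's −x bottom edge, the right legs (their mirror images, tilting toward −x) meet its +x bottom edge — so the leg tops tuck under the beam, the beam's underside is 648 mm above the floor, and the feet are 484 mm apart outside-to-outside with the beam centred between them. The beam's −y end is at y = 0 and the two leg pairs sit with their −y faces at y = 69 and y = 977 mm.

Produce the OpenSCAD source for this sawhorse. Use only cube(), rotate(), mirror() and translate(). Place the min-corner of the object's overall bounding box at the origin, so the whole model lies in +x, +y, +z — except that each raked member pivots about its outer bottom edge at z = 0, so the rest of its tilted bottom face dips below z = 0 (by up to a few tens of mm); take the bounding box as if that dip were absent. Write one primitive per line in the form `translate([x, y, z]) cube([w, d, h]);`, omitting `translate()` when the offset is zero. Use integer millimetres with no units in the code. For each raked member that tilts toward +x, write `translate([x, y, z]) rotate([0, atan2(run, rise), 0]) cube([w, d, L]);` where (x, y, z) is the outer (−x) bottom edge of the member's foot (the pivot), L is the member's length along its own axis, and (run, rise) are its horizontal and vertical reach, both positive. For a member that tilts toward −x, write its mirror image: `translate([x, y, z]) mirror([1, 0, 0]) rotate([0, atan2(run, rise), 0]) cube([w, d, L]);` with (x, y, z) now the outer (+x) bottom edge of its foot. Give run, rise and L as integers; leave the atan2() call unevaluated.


// leg length = √(189² + 648²) = 675
// right-leg outer foot x = 2·189 + 106 = 484
// beam min-corner = (189, 0, 648)
translate([189, 0, 648]) cube([106, 1103, 49]);
translate([0, 69, 0]) rotate([0, atan2(189, 648), 0]) cube([41, 57, 675]);
translate([484, 69, 0]) mirror([1, 0, 0]) rotate([0, atan2(189, 648), 0]) cube([41, 57, 675]);
translate([0, 977, 0]) rotate([0, atan2(189, 648), 0]) cube([41, 57, 675]);
translate([484, 977, 0]) mirror([1, 0, 0]) rotate([0, atan2(189, 648), 0]) cube([41, 57, 675]);


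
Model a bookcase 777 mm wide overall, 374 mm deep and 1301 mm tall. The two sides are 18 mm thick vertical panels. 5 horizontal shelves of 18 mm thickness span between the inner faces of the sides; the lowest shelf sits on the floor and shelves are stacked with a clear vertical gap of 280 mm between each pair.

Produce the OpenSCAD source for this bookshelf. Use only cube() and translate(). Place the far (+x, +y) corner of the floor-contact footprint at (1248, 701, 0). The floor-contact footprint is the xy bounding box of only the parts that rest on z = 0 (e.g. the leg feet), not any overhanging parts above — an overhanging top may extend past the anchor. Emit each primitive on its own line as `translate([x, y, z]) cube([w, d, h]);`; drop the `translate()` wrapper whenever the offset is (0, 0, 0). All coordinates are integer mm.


translate([471, 327, 0]) cube([18, 374, 1301]);
translate([1230, 327, 0]) cube([18, 374, 1301]);
translate([489, 327, 0]) cube([741, 374, 18]);
translate([489, 327, 298]) cube([741, 374, 18]);
translate([489, 327, 596]) cube([741, 374, 18]);
translate([489, 327, 894]) cube([741, 374, 18]);
translate([489, 327, 1192]) cube([741, 374, 18]);


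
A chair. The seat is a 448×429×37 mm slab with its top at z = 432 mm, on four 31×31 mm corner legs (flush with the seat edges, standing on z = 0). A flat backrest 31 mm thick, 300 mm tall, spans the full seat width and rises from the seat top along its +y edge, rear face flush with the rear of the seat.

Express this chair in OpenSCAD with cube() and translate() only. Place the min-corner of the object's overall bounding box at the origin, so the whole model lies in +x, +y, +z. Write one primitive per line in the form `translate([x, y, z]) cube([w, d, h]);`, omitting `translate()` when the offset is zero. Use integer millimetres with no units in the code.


translate([0, 0, 395]) cube([448, 429, 37]);
cube([31, 31, 395]);
translate([417, 0, 0]) cube([31, 31, 395]);
translate([0, 398, 0]) cube([31, 31, 395]);
translate([417, 398, 0]) cube([31, 31, 395]);
translate([0, 398, 432]) cube([448, 31, 300]);


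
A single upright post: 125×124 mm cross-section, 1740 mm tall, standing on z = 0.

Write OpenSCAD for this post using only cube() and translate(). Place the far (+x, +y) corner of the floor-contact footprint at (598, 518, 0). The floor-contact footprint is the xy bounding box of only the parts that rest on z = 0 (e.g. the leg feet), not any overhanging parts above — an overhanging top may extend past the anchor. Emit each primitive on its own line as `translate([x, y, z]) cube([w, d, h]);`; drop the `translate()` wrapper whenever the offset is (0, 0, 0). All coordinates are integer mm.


translate([473, 394, 0]) cube([125, 124, 1740]);


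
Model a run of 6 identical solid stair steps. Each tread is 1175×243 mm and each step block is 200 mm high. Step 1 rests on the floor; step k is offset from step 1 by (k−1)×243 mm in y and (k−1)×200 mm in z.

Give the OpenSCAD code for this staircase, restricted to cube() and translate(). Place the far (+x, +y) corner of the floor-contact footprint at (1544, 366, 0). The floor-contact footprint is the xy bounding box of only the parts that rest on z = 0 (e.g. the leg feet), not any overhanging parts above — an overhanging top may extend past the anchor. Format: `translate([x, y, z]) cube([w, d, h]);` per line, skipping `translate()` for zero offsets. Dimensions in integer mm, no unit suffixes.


translate([369, 123, 0]) cube([1175, 243, 200]);
translate([369, 366, 200]) cube([1175, 243, 200]);
translate([369, 609, 400]) cube([1175, 243, 200]);
translate([369, 852, 600]) cube([1175, 243, 200]);
translate([369, 1095, 800]) cube([1175, 243, 200]);
translate([369, 1338, 1000]) cube([1175, 243, 200]);


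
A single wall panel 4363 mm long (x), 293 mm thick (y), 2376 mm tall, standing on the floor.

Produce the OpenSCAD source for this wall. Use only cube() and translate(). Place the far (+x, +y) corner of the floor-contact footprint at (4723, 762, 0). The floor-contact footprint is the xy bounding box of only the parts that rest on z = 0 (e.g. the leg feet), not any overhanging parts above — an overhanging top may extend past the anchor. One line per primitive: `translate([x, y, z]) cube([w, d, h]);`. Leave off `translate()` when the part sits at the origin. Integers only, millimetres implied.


translate([360, 469, 0]) cube([4363, 293, 2376]);


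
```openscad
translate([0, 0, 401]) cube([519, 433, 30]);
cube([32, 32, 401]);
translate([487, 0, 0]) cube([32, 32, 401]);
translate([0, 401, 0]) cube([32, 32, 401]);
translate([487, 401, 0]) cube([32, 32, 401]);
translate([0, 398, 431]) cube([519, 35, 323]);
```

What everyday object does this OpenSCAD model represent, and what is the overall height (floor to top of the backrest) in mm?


A chair. The overall height is 754 mm.

A slab on four corner posts with a tall panel at the back — a chair. The seat slab sits at z = 401 with thickness 30, and the 323 mm backrest starts at the seat top, so the overall height is 401 + 30 + 323 = 754 mm.


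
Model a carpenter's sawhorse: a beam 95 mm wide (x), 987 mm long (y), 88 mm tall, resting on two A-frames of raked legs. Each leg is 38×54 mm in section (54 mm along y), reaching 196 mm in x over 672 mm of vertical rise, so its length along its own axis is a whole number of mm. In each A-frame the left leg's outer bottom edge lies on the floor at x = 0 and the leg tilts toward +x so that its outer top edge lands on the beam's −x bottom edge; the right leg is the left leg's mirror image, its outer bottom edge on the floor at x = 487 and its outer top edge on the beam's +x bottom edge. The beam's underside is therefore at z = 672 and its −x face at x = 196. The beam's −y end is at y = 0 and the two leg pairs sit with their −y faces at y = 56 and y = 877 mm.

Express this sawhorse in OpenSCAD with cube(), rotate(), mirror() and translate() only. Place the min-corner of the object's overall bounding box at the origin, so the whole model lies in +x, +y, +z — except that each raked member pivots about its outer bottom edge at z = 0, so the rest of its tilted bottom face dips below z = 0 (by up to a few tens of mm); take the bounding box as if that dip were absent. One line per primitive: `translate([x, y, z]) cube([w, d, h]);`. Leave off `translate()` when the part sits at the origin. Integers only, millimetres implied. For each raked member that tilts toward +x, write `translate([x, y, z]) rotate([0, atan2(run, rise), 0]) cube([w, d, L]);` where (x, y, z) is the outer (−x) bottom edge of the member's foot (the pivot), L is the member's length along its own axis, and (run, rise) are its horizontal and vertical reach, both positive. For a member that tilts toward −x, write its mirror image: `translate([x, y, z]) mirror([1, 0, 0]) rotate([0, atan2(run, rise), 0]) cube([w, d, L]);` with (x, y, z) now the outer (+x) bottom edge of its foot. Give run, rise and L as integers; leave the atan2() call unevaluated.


translate([196, 0, 672]) cube([95, 987, 88]);
translate([0, 56, 0]) rotate([0, atan2(196, 672), 0]) cube([38, 54, 700]);
translate([487, 56, 0]) mirror([1, 0, 0]) rotate([0, atan2(196, 672), 0]) cube([38, 54, 700]);
translate([0, 877, 0]) rotate([0, atan2(196, 672), 0]) cube([38, 54, 700]);
translate([487, 877, 0]) mirror([1, 0, 0]) rotate([0, atan2(196, 672), 0]) cube([38, 54, 700]);


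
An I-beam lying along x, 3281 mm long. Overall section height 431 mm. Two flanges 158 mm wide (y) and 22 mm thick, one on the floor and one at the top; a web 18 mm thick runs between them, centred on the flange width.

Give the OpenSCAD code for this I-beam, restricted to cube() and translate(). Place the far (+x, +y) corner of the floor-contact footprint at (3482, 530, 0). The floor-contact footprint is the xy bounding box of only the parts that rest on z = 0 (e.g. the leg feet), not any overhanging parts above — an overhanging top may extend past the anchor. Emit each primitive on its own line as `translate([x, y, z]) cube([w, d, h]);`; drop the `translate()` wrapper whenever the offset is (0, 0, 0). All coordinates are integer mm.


translate([201, 372, 0]) cube([3281, 158, 22]);
translate([201, 442, 22]) cube([3281, 18, 387]);
translate([201, 372, 409]) cube([3281, 158, 22]);


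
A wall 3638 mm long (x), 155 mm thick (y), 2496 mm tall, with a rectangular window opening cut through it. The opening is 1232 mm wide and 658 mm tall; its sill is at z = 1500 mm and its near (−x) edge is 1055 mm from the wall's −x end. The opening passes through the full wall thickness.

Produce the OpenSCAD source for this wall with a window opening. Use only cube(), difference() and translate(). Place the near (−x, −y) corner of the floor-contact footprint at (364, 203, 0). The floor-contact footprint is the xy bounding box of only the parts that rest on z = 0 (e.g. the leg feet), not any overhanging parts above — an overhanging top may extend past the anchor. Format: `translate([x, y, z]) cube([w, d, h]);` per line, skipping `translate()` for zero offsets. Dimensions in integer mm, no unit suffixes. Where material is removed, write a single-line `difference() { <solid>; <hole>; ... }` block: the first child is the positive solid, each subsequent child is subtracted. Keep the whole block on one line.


difference() { translate([364, 203, 0]) cube([3638, 155, 2496]); translate([1419, 203, 1500]) cube([1232, 155, 658]); }


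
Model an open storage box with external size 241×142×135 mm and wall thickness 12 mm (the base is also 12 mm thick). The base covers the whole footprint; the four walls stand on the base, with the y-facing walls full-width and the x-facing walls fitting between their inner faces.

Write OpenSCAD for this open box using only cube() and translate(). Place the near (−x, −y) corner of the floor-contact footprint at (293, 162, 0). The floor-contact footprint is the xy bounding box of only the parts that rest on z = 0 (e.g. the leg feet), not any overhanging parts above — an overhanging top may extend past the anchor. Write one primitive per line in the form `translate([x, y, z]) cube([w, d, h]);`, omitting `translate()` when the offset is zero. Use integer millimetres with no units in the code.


translate([293, 162, 0]) cube([241, 142, 12]);
translate([293, 162, 12]) cube([241, 12, 123]);
translate([293, 292, 12]) cube([241, 12, 123]);
translate([293, 174, 12]) cube([12, 118, 123]);
translate([522, 174, 12]) cube([12, 118, 123]);


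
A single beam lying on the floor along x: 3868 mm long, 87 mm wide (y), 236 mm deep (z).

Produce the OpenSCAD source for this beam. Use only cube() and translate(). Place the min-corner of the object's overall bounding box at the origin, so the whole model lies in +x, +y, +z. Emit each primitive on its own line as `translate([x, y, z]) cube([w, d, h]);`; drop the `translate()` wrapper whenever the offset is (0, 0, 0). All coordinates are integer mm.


cube([3868, 87, 236]);


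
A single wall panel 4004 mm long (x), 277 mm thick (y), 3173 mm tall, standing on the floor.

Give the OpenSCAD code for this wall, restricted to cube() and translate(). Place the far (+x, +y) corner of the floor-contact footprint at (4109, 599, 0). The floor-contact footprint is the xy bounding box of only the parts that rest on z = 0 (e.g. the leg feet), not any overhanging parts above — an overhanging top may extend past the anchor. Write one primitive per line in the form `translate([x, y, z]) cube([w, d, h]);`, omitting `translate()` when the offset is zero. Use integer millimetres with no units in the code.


translate([105, 322, 0]) cube([4004, 277, 3173]);
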